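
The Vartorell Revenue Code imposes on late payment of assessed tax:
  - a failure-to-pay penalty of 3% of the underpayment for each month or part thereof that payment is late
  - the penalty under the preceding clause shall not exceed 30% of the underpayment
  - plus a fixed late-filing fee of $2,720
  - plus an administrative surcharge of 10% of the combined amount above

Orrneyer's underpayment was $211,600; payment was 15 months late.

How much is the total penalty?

Accrued rate: 3% × 15 = 45%, capped at 30% → 30%
Failure-to-pay penalty: 30% of $211,600 = $63,480
Penalty before surcharge: $63,480 + $2,720 = $66,200
Administrative surcharge: 10% of $66,200 = $6,620
Total penalty: $66,200 + $6,620 = $72,820

$72,820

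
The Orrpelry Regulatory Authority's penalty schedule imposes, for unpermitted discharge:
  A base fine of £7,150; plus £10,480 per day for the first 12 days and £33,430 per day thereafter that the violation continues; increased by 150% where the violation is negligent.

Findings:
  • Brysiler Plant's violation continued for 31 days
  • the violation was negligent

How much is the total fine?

First 12 days: 12 × £10,480 = £125,760
Remaining days: (31 − 12) × £33,430 = £635,170
Per-day component: £125,760 + £635,170 = £760,930
Base plus per-day: £7,150 + £760,930 = £768,080
Enhancement: 150% of £768,080 = £1,152,120
Enhanced fine: £768,080 + £1,152,120 = £1,920,200

£1,920,200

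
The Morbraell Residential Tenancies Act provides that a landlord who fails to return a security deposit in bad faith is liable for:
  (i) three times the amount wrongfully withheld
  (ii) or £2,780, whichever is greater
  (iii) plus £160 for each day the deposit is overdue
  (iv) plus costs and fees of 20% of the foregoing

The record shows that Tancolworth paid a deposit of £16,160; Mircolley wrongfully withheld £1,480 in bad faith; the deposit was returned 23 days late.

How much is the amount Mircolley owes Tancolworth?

Trebled: 3 × £1,480 = £4,440
Minimum £2,780: £4,440 meets the minimum, no increase.
Late-return penalty: 23 × £160 = £3,680
Damages plus late penalty: £4,440 + £3,680 = £8,120
Costs and fees: 20% of £8,120 = £1,624
Total recovery: £8,120 + £1,624 = £9,744

£9,744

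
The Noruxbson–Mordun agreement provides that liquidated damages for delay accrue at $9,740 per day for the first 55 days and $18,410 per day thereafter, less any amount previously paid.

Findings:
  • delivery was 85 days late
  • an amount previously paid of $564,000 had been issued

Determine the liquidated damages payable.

Liquidated damages: $524,000

First 55 days: 55 × $9,740 = $535,700
Remaining days: (85 − 55) × $18,410 = $552,300
Accrued per-day damages: $535,700 + $552,300 = $1,088,000
Less amount previously paid: $1,088,000 − $564,000 = $524,000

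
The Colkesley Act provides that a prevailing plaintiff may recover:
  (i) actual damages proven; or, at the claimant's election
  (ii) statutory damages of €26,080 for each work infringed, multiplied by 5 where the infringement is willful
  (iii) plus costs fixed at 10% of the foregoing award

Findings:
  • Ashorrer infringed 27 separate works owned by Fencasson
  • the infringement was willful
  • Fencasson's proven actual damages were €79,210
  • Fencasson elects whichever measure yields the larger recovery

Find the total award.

€3,872,880

Statutory damages: 27 × €26,080 = €704,160
Multiplied by 5: 5 × €704,160 = €3,520,800
Greater of actual damages (€79,210) or enhanced statutory damages (€3,520,800): €3,520,800
Costs: 10% of €3,520,800 = €352,080
Award plus costs: €3,520,800 + €352,080 = €3,872,880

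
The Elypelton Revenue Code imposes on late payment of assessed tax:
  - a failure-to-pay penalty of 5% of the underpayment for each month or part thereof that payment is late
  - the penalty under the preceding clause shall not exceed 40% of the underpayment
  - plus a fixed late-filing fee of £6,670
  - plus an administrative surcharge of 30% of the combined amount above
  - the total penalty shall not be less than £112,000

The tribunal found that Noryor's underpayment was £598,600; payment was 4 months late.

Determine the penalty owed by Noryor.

£164,307

Accrued rate: 5% × 4 = 20%, capped at 40% → 20%
Failure-to-pay penalty: 20% of £598,600 = £119,720
Penalty before surcharge: £119,720 + £6,670 = £126,390
Administrative surcharge: 30% of £126,390 = £37,917
Total penalty: £126,390 + £37,917 = £164,307
Minimum £112,000: £164,307 meets the minimum, no increase.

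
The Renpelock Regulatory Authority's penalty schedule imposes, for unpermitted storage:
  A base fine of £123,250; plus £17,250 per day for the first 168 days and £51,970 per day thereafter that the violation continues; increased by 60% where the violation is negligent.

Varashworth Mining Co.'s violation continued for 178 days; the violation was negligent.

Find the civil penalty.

£5,665,520

First 168 days: 168 × £17,250 = £2,898,000
Remaining days: (178 − 168) × £51,970 = £519,700
Per-day component: £2,898,000 + £519,700 = £3,417,700
Base plus per-day: £123,250 + £3,417,700 = £3,540,950
Enhancement: 60% of £3,540,950 = £2,124,570
Enhanced fine: £3,540,950 + £2,124,570 = £5,665,520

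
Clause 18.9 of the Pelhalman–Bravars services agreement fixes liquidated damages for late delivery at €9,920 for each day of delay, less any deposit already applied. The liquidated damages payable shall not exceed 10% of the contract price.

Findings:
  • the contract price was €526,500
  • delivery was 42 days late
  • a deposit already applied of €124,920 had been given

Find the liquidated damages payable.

Per-day damages: 42 × €9,920 = €416,640
Less deposit already applied: €416,640 − €124,920 = €291,720
Cap: 10% of €526,500 = €52,650
Cap at €52,650: €291,720 exceeds the cap → €52,650

€52,650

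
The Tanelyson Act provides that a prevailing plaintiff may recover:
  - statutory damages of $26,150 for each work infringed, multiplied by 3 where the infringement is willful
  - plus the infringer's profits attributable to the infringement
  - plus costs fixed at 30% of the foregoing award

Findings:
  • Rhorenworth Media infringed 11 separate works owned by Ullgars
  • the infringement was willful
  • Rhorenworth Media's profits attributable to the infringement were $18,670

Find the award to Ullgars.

$1,146,106

Statutory damages: 11 × $26,150 = $287,650
Trebled: 3 × $287,650 = $862,950
Combined award: $862,950 + $18,670 = $881,620
Costs: 30% of $881,620 = $264,486
Award plus costs: $881,620 + $264,486 = $1,146,106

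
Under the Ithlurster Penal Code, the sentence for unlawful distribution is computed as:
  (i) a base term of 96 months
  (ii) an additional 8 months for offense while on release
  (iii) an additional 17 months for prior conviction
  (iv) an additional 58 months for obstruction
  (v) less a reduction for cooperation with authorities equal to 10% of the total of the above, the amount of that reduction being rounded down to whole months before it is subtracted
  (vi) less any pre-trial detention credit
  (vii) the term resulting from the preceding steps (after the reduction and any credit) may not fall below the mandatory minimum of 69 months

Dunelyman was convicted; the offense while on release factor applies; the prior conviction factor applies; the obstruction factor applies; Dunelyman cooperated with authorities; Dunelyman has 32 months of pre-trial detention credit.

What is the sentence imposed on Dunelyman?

Offense while on release enhancement: +8 months
Prior conviction enhancement: +17 months
Obstruction enhancement: +58 months
Adjusted term: 96 months + 8 months + 17 months + 58 months = 179 months
Cooperation with authorities reduction: 10% of 179 months = 17 months (rounded down)
After reduction: 179 − 17 = 162 months
Less pre-trial detention credit: 162 months − 32 months = 130 months
Minimum 69 months: 130 months meets the minimum, no increase.

Sentence: 130 months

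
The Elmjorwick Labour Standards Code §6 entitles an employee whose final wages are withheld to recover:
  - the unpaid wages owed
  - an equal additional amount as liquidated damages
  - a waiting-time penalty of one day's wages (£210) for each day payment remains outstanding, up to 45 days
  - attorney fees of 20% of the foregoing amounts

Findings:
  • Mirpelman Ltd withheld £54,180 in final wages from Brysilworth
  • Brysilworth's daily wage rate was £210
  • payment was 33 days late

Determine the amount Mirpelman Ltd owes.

£138,348

Liquidated damages (equal amount): £54,180
Penalty days: min(33, 45) = 33
Waiting-time penalty: 33 × £210 = £6,930
Subtotal: £54,180 + £54,180 + £6,930 = £115,290
Attorney fees: 20% of £115,290 = £23,058
Total award: £115,290 + £23,058 = £138,348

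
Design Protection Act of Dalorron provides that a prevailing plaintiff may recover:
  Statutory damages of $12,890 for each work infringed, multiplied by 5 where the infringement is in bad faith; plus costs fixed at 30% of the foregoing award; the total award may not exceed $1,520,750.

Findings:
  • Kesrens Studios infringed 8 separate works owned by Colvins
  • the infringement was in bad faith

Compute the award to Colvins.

$670,280

Statutory damages: 8 × $12,890 = $103,120
Multiplied by 5: 5 × $103,120 = $515,600
Costs: 30% of $515,600 = $154,680
Award plus costs: $515,600 + $154,680 = $670,280
Cap at $1,520,750: $670,280 is within the cap, no reduction.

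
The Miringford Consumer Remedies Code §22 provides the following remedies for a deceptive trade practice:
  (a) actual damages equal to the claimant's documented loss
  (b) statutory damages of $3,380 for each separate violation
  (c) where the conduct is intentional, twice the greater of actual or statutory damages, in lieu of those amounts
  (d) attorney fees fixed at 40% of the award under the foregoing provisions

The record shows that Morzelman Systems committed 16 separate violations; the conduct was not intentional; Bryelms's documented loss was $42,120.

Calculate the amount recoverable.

Total recovery: $134,680

Statutory damages: 16 × $3,380 = $54,080
Conduct not intentional: the in-lieu enhancement does not apply.
Actual plus statutory damages: $42,120 + $54,080 = $96,200
Attorney fees: 40% of $96,200 = $38,480
Total recovery: $96,200 + $38,480 = $134,680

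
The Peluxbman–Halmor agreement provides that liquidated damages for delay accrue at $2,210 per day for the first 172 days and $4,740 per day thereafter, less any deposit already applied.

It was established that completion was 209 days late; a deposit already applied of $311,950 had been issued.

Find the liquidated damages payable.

First 172 days: 172 × $2,210 = $380,120
Remaining days: (209 − 172) × $4,740 = $175,380
Accrued per-day damages: $380,120 + $175,380 = $555,500
Less deposit already applied: $555,500 − $311,950 = $243,550

$243,550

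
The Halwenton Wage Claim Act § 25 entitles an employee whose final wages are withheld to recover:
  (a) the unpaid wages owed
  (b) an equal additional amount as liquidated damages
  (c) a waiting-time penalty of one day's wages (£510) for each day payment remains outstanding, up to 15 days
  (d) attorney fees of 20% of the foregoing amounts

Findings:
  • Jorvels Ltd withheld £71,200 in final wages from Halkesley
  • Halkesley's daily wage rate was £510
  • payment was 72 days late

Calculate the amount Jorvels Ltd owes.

£180,060

Liquidated damages (equal amount): £71,200
Penalty days: min(72, 15) = 15
Waiting-time penalty: 15 × £510 = £7,650
Subtotal: £71,200 + £71,200 + £7,650 = £150,050
Attorney fees: 20% of £150,050 = £30,010
Total award: £150,050 + £30,010 = £180,060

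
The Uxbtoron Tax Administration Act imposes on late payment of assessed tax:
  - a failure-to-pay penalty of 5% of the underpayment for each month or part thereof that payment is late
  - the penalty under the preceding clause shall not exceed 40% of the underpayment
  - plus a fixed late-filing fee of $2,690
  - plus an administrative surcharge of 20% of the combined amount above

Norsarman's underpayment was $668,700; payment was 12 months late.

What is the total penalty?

$324,204

Accrued rate: 5% × 12 = 60%, capped at 40% → 40%
Failure-to-pay penalty: 40% of $668,700 = $267,480
Penalty before surcharge: $267,480 + $2,690 = $270,170
Administrative surcharge: 20% of $270,170 = $54,034
Total penalty: $270,170 + $54,034 = $324,204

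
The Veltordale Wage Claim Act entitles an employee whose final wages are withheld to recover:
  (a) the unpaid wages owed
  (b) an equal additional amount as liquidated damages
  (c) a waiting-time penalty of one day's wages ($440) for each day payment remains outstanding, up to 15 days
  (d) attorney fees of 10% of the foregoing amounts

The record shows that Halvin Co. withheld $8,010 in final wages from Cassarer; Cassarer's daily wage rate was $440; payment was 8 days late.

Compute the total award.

$21,494

Liquidated damages (equal amount): $8,010
Penalty days: min(8, 15) = 8
Waiting-time penalty: 8 × $440 = $3,520
Subtotal: $8,010 + $8,010 + $3,520 = $19,540
Attorney fees: 10% of $19,540 = $1,954
Total award: $19,540 + $1,954 = $21,494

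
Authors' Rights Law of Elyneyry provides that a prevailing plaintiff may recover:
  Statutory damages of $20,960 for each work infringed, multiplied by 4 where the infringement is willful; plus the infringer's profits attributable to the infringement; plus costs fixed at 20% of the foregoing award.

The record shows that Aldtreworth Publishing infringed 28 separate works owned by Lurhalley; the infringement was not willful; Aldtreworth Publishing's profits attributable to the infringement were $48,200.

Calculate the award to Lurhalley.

$762,096

Statutory damages: 28 × $20,960 = $586,880
Infringement not willful: no ×4 enhancement.
Combined award: $586,880 + $48,200 = $635,080
Costs: 20% of $635,080 = $127,016
Award plus costs: $635,080 + $127,016 = $762,096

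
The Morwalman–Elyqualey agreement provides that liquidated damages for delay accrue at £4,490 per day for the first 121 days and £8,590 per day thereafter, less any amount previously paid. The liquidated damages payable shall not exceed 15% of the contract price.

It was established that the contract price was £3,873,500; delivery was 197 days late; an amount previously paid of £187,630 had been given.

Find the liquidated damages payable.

First 121 days: 121 × £4,490 = £543,290
Remaining days: (197 − 121) × £8,590 = £652,840
Accrued per-day damages: £543,290 + £652,840 = £1,196,130
Less amount previously paid: £1,196,130 − £187,630 = £1,008,500
Cap: 15% of £3,873,500 = £581,025
Cap at £581,025: £1,008,500 exceeds the cap → £581,025

£581,025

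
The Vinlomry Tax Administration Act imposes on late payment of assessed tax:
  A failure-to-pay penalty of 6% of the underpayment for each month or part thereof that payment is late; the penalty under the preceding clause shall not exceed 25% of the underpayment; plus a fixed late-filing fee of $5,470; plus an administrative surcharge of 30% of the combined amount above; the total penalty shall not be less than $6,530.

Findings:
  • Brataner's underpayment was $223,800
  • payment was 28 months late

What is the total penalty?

$79,846

Accrued rate: 6% × 28 = 168%, capped at 25% → 25%
Failure-to-pay penalty: 25% of $223,800 = $55,950
Penalty before surcharge: $55,950 + $5,470 = $61,420
Administrative surcharge: 30% of $61,420 = $18,426
Total penalty: $61,420 + $18,426 = $79,846
Minimum $6,530: $79,846 meets the minimum, no increase.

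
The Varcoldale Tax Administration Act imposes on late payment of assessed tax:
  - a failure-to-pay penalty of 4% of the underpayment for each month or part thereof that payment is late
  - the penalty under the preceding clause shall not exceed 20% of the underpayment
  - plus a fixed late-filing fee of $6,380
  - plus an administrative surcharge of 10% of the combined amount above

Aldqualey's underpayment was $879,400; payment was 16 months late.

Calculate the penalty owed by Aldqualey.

Penalty: $200,486

Accrued rate: 4% × 16 = 64%, capped at 20% → 20%
Failure-to-pay penalty: 20% of $879,400 = $175,880
Penalty before surcharge: $175,880 + $6,380 = $182,260
Administrative surcharge: 10% of $182,260 = $18,226
Total penalty: $182,260 + $18,226 = $200,486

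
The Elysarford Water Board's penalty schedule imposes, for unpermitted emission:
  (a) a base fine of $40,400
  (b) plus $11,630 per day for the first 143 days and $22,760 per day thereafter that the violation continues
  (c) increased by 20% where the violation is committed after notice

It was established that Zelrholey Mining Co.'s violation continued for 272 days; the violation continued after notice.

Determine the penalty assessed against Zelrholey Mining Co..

First 143 days: 143 × $11,630 = $1,663,090
Remaining days: (272 − 143) × $22,760 = $2,936,040
Per-day component: $1,663,090 + $2,936,040 = $4,599,130
Base plus per-day: $40,400 + $4,599,130 = $4,639,530
Enhancement: 20% of $4,639,530 = $927,906
Enhanced fine: $4,639,530 + $927,906 = $5,567,436

$5,567,436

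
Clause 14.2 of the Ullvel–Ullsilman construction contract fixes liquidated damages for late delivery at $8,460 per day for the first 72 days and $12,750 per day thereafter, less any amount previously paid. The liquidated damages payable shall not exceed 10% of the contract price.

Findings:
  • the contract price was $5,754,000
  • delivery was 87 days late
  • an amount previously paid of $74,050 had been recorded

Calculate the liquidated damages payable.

$575,400

First 72 days: 72 × $8,460 = $609,120
Remaining days: (87 − 72) × $12,750 = $191,250
Accrued per-day damages: $609,120 + $191,250 = $800,370
Less amount previously paid: $800,370 − $74,050 = $726,320
Cap: 10% of $5,754,000 = $575,400
Cap at $575,400: $726,320 exceeds the cap → $575,400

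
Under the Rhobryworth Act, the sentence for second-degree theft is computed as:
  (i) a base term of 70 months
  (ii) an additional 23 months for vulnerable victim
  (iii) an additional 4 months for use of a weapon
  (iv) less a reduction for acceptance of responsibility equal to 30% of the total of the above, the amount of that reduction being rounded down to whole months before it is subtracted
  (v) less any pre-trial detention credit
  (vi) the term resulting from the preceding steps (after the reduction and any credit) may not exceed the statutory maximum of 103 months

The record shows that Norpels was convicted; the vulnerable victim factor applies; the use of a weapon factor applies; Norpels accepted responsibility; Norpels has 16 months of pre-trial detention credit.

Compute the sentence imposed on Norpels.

Vulnerable victim enhancement: +23 months
Use of a weapon enhancement: +4 months
Adjusted term: 70 months + 23 months + 4 months = 97 months
Acceptance of responsibility reduction: 30% of 97 months = 29 months (rounded down)
After reduction: 97 − 29 = 68 months
Less pre-trial detention credit: 68 months − 16 months = 52 months
Cap at 103 months: 52 months is within the cap, no reduction.

52 months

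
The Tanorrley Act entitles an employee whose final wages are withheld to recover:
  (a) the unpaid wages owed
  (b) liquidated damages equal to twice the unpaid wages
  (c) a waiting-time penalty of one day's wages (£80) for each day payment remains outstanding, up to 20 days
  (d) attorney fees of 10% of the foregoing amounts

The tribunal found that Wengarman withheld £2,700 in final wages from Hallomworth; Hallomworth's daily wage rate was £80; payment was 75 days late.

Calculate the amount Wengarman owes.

Doubled: 2 × £2,700 = £5,400
Penalty days: min(75, 20) = 20
Waiting-time penalty: 20 × £80 = £1,600
Subtotal: £2,700 + £5,400 + £1,600 = £9,700
Attorney fees: 10% of £9,700 = £970
Total award: £9,700 + £970 = £10,670

£10,670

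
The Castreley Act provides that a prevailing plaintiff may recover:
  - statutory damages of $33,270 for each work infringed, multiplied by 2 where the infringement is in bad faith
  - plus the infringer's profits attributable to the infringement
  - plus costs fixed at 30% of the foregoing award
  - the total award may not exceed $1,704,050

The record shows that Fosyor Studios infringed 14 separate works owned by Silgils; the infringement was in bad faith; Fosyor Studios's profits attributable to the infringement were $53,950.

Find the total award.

$1,281,163

Statutory damages: 14 × $33,270 = $465,780
Doubled: 2 × $465,780 = $931,560
Combined award: $931,560 + $53,950 = $985,510
Costs: 30% of $985,510 = $295,653
Award plus costs: $985,510 + $295,653 = $1,281,163
Cap at $1,704,050: $1,281,163 is within the cap, no reduction.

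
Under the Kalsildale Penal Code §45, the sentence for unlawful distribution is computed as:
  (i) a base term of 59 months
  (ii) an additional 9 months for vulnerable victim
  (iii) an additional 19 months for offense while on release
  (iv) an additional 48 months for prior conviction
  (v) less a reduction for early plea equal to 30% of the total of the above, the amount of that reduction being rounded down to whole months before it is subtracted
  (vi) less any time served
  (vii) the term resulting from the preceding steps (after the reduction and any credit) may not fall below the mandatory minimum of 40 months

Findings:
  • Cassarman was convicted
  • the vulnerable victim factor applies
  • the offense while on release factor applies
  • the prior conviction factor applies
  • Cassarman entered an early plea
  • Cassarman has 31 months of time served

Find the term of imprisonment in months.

Vulnerable victim enhancement: +9 months
Offense while on release enhancement: +19 months
Prior conviction enhancement: +48 months
Adjusted term: 59 months + 9 months + 19 months + 48 months = 135 months
Early plea reduction: 30% of 135 months = 40 months (rounded down)
After reduction: 135 − 40 = 95 months
Less time served: 95 months − 31 months = 64 months
Minimum 40 months: 64 months meets the minimum, no increase.

Sentence: 64 months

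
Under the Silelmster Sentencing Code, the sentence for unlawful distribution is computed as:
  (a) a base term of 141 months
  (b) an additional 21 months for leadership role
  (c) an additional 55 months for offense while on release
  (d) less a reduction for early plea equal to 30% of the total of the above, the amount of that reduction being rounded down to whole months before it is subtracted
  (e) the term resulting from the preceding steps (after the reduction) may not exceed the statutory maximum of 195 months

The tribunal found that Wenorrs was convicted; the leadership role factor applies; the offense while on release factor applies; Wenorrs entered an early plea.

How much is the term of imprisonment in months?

Leadership role enhancement: +21 months
Offense while on release enhancement: +55 months
Adjusted term: 141 months + 21 months + 55 months = 217 months
Early plea reduction: 30% of 217 months = 65 months (rounded down)
After reduction: 217 − 65 = 152 months
Cap at 195 months: 152 months is within the cap, no reduction.

152 months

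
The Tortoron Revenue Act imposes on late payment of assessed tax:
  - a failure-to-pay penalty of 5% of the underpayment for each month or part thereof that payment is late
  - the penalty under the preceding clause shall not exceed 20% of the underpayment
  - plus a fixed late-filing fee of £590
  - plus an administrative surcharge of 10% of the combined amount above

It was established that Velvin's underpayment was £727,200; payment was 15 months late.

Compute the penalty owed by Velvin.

Accrued rate: 5% × 15 = 75%, capped at 20% → 20%
Failure-to-pay penalty: 20% of £727,200 = £145,440
Penalty before surcharge: £145,440 + £590 = £146,030
Administrative surcharge: 10% of £146,030 = £14,603
Total penalty: £146,030 + £14,603 = £160,633

£160,633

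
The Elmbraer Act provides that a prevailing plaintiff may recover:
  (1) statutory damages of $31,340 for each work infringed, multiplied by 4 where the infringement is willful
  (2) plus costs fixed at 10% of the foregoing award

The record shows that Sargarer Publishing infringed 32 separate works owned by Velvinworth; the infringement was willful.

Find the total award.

$4,412,672

Statutory damages: 32 × $31,340 = $1,002,880
Multiplied by 4: 4 × $1,002,880 = $4,011,520
Costs: 10% of $4,011,520 = $401,152
Award plus costs: $4,011,520 + $401,152 = $4,412,672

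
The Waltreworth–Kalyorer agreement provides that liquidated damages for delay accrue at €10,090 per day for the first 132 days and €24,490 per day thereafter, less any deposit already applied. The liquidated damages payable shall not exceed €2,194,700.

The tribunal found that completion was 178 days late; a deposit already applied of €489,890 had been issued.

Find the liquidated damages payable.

First 132 days: 132 × €10,090 = €1,331,880
Remaining days: (178 − 132) × €24,490 = €1,126,540
Accrued per-day damages: €1,331,880 + €1,126,540 = €2,458,420
Less deposit already applied: €2,458,420 − €489,890 = €1,968,530
Cap at €2,194,700: €1,968,530 is within the cap, no reduction.

€1,968,530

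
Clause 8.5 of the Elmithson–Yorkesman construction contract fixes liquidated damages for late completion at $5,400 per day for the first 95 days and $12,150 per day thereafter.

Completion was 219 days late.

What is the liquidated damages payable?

$2,019,600

First 95 days: 95 × $5,400 = $513,000
Remaining days: (219 − 95) × $12,150 = $1,506,600
Accrued per-day damages: $513,000 + $1,506,600 = $2,019,600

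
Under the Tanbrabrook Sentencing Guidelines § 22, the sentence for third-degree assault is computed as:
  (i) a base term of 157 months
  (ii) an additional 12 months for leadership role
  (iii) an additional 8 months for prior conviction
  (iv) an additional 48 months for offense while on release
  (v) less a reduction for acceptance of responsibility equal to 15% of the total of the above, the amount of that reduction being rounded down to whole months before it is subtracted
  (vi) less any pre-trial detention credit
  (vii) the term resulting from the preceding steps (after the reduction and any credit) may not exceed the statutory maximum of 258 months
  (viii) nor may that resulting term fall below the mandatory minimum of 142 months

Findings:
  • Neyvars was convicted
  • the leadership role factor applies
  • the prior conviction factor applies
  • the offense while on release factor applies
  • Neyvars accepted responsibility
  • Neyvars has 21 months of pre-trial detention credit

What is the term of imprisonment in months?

Leadership role enhancement: +12 months
Prior conviction enhancement: +8 months
Offense while on release enhancement: +48 months
Adjusted term: 157 months + 12 months + 8 months + 48 months = 225 months
Acceptance of responsibility reduction: 15% of 225 months = 33 months (rounded down)
After reduction: 225 − 33 = 192 months
Less pre-trial detention credit: 192 months − 21 months = 171 months
Cap at 258 months: 171 months is within the cap, no reduction.
Minimum 142 months: 171 months meets the minimum, no increase.

171 months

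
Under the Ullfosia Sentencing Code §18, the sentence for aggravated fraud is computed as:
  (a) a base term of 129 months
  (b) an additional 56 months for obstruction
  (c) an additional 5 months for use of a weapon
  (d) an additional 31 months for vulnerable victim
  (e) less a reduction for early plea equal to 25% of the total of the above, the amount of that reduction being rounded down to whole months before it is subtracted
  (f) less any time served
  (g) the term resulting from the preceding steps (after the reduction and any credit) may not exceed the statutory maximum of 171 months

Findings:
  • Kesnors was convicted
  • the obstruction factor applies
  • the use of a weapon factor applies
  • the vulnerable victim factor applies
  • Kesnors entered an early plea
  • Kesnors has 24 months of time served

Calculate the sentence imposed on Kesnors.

Obstruction enhancement: +56 months
Use of a weapon enhancement: +5 months
Vulnerable victim enhancement: +31 months
Adjusted term: 129 months + 56 months + 5 months + 31 months = 221 months
Early plea reduction: 25% of 221 months = 55 months (rounded down)
After reduction: 221 − 55 = 166 months
Less time served: 166 months − 24 months = 142 months
Cap at 171 months: 142 months is within the cap, no reduction.

Sentence: 142 months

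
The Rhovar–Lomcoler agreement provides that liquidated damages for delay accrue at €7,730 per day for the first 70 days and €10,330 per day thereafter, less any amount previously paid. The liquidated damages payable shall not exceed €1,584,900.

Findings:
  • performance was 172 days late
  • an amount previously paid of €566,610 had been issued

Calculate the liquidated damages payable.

First 70 days: 70 × €7,730 = €541,100
Remaining days: (172 − 70) × €10,330 = €1,053,660
Accrued per-day damages: €541,100 + €1,053,660 = €1,594,760
Less amount previously paid: €1,594,760 − €566,610 = €1,028,150
Cap at €1,584,900: €1,028,150 is within the cap, no reduction.

Liquidated damages: €1,028,150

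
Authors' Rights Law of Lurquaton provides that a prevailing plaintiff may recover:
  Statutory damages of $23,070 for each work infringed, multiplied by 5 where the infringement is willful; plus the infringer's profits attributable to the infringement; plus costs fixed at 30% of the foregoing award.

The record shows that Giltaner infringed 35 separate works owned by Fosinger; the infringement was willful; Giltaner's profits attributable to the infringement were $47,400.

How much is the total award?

Statutory damages: 35 × $23,070 = $807,450
Multiplied by 5: 5 × $807,450 = $4,037,250
Combined award: $4,037,250 + $47,400 = $4,084,650
Costs: 30% of $4,084,650 = $1,225,395
Award plus costs: $4,084,650 + $1,225,395 = $5,310,045

$5,310,045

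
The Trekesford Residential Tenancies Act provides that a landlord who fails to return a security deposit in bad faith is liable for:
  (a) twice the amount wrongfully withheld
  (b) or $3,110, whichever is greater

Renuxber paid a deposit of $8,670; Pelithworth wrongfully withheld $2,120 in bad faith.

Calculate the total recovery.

$4,240

Doubled: 2 × $2,120 = $4,240
Minimum $3,110: $4,240 meets the minimum, no increase.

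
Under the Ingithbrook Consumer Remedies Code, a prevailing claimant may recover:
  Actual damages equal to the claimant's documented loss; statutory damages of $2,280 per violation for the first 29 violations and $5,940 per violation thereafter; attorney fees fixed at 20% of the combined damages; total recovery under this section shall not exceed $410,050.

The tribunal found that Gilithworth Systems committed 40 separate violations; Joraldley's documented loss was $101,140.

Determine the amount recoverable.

Total recovery: $279,120

First 29 violations: 29 × $2,280 = $66,120
Remaining violations: (40 − 29) × $5,940 = $65,340
Statutory damages: $66,120 + $65,340 = $131,460
Combined damages: $101,140 + $131,460 = $232,600
Attorney fees: 20% of $232,600 = $46,520
Total before cap: $232,600 + $46,520 = $279,120
Cap at $410,050: $279,120 is within the cap, no reduction.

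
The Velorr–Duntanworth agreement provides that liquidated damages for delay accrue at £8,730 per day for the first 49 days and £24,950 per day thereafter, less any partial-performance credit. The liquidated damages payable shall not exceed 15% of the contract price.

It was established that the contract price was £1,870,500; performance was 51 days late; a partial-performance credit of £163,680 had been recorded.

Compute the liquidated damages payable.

Liquidated damages: £280,575

First 49 days: 49 × £8,730 = £427,770
Remaining days: (51 − 49) × £24,950 = £49,900
Accrued per-day damages: £427,770 + £49,900 = £477,670
Less partial-performance credit: £477,670 − £163,680 = £313,990
Cap: 15% of £1,870,500 = £280,575
Cap at £280,575: £313,990 exceeds the cap → £280,575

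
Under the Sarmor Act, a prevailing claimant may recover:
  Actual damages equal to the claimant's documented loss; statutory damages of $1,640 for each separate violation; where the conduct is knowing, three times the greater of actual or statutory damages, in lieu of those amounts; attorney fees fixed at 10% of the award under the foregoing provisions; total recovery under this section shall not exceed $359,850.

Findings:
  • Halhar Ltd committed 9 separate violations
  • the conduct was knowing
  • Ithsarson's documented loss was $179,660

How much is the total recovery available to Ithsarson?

$359,850

Statutory damages: 9 × $1,640 = $14,760
Greater of actual damages ($179,660) or statutory damages ($14,760): $179,660
Trebled: 3 × $179,660 = $538,980
Attorney fees: 10% of $538,980 = $53,898
Total before cap: $538,980 + $53,898 = $592,878
Cap at $359,850: $592,878 exceeds the cap → $359,850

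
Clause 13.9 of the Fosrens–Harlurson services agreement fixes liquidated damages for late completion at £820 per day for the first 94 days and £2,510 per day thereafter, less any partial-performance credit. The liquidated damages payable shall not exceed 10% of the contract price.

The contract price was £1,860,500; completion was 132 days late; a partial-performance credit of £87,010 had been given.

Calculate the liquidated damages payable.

£85,450

First 94 days: 94 × £820 = £77,080
Remaining days: (132 − 94) × £2,510 = £95,380
Accrued per-day damages: £77,080 + £95,380 = £172,460
Less partial-performance credit: £172,460 − £87,010 = £85,450
Cap: 10% of £1,860,500 = £186,050
Cap at £186,050: £85,450 is within the cap, no reduction.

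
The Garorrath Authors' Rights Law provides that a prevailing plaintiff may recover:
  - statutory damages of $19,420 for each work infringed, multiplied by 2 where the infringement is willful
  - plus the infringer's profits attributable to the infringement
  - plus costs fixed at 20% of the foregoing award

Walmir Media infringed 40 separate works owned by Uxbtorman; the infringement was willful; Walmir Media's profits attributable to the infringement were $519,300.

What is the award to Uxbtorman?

Statutory damages: 40 × $19,420 = $776,800
Doubled: 2 × $776,800 = $1,553,600
Combined award: $1,553,600 + $519,300 = $2,072,900
Costs: 20% of $2,072,900 = $414,580
Award plus costs: $2,072,900 + $414,580 = $2,487,480

$2,487,480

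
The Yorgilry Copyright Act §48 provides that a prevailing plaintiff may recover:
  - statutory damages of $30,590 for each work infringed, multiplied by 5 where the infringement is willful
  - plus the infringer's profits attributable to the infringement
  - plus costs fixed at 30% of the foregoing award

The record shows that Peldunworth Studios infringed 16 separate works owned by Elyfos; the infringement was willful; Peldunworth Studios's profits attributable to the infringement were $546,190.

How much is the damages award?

$3,891,407

Statutory damages: 16 × $30,590 = $489,440
Multiplied by 5: 5 × $489,440 = $2,447,200
Combined award: $2,447,200 + $546,190 = $2,993,390
Costs: 30% of $2,993,390 = $898,017
Award plus costs: $2,993,390 + $898,017 = $3,891,407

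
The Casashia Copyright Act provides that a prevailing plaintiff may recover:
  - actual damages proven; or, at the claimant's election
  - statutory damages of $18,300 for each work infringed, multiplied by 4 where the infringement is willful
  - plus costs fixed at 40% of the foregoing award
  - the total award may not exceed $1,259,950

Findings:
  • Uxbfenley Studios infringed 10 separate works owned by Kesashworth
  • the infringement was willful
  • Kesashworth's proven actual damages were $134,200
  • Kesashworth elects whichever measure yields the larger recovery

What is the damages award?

Statutory damages: 10 × $18,300 = $183,000
Multiplied by 4: 4 × $183,000 = $732,000
Greater of actual damages ($134,200) or enhanced statutory damages ($732,000): $732,000
Costs: 40% of $732,000 = $292,800
Award plus costs: $732,000 + $292,800 = $1,024,800
Cap at $1,259,950: $1,024,800 is within the cap, no reduction.

$1,024,800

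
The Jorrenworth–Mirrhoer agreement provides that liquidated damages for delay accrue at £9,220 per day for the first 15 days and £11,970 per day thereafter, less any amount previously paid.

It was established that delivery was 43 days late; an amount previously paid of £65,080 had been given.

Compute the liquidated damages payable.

£408,380

First 15 days: 15 × £9,220 = £138,300
Remaining days: (43 − 15) × £11,970 = £335,160
Accrued per-day damages: £138,300 + £335,160 = £473,460
Less amount previously paid: £473,460 − £65,080 = £408,380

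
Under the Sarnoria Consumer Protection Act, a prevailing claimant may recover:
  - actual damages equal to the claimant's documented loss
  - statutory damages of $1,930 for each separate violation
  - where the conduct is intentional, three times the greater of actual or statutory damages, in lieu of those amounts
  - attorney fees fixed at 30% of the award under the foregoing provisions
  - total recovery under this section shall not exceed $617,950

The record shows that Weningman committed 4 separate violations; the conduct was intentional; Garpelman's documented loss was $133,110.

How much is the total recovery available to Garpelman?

$519,129

Statutory damages: 4 × $1,930 = $7,720
Greater of actual damages ($133,110) or statutory damages ($7,720): $133,110
Trebled: 3 × $133,110 = $399,330
Attorney fees: 30% of $399,330 = $119,799
Total before cap: $399,330 + $119,799 = $519,129
Cap at $617,950: $519,129 is within the cap, no reduction.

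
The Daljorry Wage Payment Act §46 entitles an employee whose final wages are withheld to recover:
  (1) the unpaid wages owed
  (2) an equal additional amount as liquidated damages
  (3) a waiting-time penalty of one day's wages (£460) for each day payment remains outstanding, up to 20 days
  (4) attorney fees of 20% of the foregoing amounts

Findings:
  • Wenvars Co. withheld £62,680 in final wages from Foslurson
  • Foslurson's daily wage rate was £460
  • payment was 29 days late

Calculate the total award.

£161,472

Liquidated damages (equal amount): £62,680
Penalty days: min(29, 20) = 20
Waiting-time penalty: 20 × £460 = £9,200
Subtotal: £62,680 + £62,680 + £9,200 = £134,560
Attorney fees: 20% of £134,560 = £26,912
Total award: £134,560 + £26,912 = £161,472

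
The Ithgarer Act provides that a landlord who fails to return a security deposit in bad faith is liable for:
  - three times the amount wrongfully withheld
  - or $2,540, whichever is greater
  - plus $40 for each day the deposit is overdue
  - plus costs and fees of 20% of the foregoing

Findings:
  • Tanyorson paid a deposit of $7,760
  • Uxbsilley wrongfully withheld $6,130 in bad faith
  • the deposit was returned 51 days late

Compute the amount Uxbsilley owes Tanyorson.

Trebled: 3 × $6,130 = $18,390
Minimum $2,540: $18,390 meets the minimum, no increase.
Late-return penalty: 51 × $40 = $2,040
Damages plus late penalty: $18,390 + $2,040 = $20,430
Costs and fees: 20% of $20,430 = $4,086
Total recovery: $20,430 + $4,086 = $24,516

$24,516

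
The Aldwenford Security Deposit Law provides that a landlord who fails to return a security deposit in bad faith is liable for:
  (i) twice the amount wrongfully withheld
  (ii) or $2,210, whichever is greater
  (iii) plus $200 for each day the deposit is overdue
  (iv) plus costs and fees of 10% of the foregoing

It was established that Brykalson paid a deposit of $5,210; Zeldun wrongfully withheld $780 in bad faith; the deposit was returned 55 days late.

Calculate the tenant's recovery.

Doubled: 2 × $780 = $1,560
Minimum $2,210: $1,560 is below the minimum → $2,210
Late-return penalty: 55 × $200 = $11,000
Damages plus late penalty: $2,210 + $11,000 = $13,210
Costs and fees: 10% of $13,210 = $1,321
Total recovery: $13,210 + $1,321 = $14,531

Recovery: $14,531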